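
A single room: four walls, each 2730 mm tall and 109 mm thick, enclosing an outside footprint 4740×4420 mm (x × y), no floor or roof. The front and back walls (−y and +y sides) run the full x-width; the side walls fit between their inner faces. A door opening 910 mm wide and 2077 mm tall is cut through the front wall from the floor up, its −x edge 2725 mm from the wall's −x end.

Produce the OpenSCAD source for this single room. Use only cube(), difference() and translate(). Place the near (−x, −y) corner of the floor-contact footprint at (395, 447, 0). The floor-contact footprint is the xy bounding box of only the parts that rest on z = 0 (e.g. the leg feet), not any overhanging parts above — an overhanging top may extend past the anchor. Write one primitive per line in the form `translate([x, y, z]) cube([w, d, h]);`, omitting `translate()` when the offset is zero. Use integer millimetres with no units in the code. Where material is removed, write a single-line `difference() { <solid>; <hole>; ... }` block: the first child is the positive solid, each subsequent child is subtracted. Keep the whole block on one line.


difference() { translate([395, 447, 0]) cube([4740, 109, 2730]); translate([3120, 447, 0]) cube([910, 109, 2077]); }
translate([395, 4758, 0]) cube([4740, 109, 2730]);
translate([395, 556, 0]) cube([109, 4202, 2730]);
translate([5026, 556, 0]) cube([109, 4202, 2730]);


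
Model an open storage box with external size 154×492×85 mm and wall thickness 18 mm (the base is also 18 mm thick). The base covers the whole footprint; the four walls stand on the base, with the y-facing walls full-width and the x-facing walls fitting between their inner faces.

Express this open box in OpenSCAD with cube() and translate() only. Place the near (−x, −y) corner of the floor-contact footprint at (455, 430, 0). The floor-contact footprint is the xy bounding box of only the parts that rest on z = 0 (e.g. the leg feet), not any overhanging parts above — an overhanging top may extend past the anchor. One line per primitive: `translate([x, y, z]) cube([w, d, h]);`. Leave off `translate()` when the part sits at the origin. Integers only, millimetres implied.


translate([455, 430, 0]) cube([154, 492, 18]);
translate([455, 430, 18]) cube([154, 18, 67]);
translate([455, 904, 18]) cube([154, 18, 67]);
translate([455, 448, 18]) cube([18, 456, 67]);
translate([591, 448, 18]) cube([18, 456, 67]);


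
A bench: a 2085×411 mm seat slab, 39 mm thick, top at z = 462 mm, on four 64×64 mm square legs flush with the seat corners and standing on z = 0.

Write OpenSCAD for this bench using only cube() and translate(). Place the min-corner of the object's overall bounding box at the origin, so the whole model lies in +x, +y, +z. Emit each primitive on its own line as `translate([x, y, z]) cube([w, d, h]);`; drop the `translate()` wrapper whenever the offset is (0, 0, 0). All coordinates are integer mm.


translate([0, 0, 423]) cube([2085, 411, 39]);
cube([64, 64, 423]);
translate([0, 347, 0]) cube([64, 64, 423]);
translate([2021, 0, 0]) cube([64, 64, 423]);
translate([2021, 347, 0]) cube([64, 64, 423]);


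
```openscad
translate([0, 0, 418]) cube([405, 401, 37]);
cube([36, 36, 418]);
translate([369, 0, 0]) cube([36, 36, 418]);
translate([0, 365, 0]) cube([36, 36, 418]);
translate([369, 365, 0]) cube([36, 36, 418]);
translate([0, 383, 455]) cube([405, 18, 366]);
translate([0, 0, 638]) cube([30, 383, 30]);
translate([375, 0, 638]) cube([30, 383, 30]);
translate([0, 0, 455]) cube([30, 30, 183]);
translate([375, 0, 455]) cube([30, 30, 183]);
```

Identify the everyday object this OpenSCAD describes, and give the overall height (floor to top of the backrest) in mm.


A chair. The overall height is 821 mm.

A slab on four corner posts with a tall panel at the back — a chair. The seat slab sits at z = 418 with thickness 37, and the 366 mm backrest starts at the seat top, so the overall height is 418 + 37 + 366 = 821 mm.


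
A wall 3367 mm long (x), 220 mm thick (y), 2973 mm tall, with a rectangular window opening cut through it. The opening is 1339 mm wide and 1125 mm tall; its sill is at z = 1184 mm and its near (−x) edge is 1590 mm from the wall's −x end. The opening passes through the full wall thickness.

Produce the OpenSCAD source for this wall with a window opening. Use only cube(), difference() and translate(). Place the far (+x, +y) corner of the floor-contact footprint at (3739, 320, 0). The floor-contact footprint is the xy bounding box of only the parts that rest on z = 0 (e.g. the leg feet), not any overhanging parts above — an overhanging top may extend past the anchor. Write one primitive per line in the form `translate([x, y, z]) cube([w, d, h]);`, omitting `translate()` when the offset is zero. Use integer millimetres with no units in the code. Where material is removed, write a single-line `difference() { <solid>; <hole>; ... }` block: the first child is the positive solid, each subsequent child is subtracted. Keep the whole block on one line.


difference() { translate([372, 100, 0]) cube([3367, 220, 2973]); translate([1962, 100, 1184]) cube([1339, 220, 1125]); }


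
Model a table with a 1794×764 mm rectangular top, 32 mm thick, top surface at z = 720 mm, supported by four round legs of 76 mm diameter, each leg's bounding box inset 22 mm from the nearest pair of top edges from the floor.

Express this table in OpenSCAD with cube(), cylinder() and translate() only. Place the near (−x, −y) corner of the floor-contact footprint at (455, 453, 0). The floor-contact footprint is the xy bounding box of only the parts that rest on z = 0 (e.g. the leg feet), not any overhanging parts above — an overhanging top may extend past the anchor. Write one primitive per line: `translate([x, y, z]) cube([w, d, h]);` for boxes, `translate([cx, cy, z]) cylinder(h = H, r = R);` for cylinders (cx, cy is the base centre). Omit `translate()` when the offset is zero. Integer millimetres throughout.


translate([433, 431, 688]) cube([1794, 764, 32]);
translate([493, 491, 0]) cylinder(h = 688, r = 38);
translate([2167, 491, 0]) cylinder(h = 688, r = 38);
translate([493, 1135, 0]) cylinder(h = 688, r = 38);
translate([2167, 1135, 0]) cylinder(h = 688, r = 38);


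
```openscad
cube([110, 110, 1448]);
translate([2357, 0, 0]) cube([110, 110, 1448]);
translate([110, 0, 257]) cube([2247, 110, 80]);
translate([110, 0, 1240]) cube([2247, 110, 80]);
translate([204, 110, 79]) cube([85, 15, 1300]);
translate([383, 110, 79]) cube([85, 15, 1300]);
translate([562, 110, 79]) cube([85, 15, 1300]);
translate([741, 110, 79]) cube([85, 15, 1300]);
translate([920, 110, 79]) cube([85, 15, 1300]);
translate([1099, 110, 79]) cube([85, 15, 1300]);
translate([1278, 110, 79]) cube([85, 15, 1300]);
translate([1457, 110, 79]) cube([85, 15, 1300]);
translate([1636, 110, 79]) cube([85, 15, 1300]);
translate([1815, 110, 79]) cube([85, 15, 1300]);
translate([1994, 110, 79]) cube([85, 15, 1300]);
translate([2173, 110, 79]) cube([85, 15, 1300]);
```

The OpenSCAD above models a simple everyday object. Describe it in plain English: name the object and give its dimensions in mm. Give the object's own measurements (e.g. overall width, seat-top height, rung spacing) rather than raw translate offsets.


A fence section. Two 110×110 mm posts, 1448 mm tall, stand on the floor with a clear span of 2247 mm between their inner faces. Two horizontal rails of 110×80 mm section span the gap between the posts with their undersides at z = 257 mm and z = 1240 mm, flush with the posts' −y face. 12 pickets, each 85 mm wide, 15 mm thick and 1300 mm tall, are fixed to the +y face of the rails with their bottoms at z = 79 mm, spaced across the span with a 94 mm gap after the −x post and between neighbouring pickets, with 99 mm left before the +x post.


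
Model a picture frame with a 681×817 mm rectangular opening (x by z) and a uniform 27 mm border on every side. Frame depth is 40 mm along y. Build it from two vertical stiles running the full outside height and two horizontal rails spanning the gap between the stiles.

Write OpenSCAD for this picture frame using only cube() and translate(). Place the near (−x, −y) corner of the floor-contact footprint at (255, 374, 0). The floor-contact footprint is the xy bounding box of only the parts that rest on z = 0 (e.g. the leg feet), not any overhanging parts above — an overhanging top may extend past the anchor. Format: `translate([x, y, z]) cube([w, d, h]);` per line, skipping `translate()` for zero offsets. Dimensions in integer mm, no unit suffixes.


translate([255, 374, 0]) cube([27, 40, 871]);
translate([963, 374, 0]) cube([27, 40, 871]);
translate([282, 374, 0]) cube([681, 40, 27]);
translate([282, 374, 844]) cube([681, 40, 27]);


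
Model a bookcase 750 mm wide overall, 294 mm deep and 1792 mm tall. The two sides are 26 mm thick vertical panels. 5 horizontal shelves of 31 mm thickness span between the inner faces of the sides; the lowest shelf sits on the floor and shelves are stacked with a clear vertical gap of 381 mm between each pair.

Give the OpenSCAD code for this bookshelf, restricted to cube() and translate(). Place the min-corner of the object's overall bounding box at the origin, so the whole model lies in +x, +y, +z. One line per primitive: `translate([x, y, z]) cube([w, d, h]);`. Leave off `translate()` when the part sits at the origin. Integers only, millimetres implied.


cube([26, 294, 1792]);
translate([724, 0, 0]) cube([26, 294, 1792]);
translate([26, 0, 0]) cube([698, 294, 31]);
translate([26, 0, 412]) cube([698, 294, 31]);
translate([26, 0, 824]) cube([698, 294, 31]);
translate([26, 0, 1236]) cube([698, 294, 31]);
translate([26, 0, 1648]) cube([698, 294, 31]);


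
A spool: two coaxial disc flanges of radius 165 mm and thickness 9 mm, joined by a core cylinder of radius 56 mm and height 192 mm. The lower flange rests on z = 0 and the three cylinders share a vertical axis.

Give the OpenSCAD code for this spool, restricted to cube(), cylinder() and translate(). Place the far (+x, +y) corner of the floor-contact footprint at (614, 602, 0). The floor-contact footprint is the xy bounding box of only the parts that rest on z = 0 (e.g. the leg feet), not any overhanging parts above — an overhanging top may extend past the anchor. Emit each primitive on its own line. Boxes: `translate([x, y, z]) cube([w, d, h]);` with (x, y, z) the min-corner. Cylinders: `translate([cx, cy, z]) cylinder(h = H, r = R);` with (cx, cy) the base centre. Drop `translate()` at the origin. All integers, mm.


translate([449, 437, 0]) cylinder(h = 9, r = 165);
translate([449, 437, 9]) cylinder(h = 192, r = 56);
translate([449, 437, 201]) cylinder(h = 9, r = 165);


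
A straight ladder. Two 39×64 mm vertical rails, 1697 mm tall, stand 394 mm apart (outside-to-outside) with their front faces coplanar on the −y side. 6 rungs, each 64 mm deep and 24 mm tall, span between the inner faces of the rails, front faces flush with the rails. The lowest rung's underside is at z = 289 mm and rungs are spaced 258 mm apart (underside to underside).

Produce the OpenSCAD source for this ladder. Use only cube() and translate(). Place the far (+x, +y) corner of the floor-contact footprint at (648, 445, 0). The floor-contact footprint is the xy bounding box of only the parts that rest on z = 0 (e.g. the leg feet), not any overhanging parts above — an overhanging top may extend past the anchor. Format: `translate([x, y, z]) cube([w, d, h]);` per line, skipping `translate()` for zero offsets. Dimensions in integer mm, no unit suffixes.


translate([254, 381, 0]) cube([39, 64, 1697]);
translate([609, 381, 0]) cube([39, 64, 1697]);
translate([293, 381, 289]) cube([316, 64, 24]);
translate([293, 381, 547]) cube([316, 64, 24]);
translate([293, 381, 805]) cube([316, 64, 24]);
translate([293, 381, 1063]) cube([316, 64, 24]);
translate([293, 381, 1321]) cube([316, 64, 24]);
translate([293, 381, 1579]) cube([316, 64, 24]);


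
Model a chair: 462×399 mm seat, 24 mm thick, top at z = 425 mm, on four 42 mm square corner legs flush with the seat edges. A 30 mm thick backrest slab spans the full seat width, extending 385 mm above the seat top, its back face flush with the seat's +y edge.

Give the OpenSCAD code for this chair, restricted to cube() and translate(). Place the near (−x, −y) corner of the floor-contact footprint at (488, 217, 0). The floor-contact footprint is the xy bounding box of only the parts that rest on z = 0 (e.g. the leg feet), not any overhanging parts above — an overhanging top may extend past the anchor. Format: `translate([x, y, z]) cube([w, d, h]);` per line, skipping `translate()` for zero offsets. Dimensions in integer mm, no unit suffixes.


// leg_h = 425 - 24 = 401
translate([488, 217, 401]) cube([462, 399, 24]);
translate([488, 217, 0]) cube([42, 42, 401]);
translate([908, 217, 0]) cube([42, 42, 401]);
translate([488, 574, 0]) cube([42, 42, 401]);
translate([908, 574, 0]) cube([42, 42, 401]);
translate([488, 586, 425]) cube([462, 30, 385]);


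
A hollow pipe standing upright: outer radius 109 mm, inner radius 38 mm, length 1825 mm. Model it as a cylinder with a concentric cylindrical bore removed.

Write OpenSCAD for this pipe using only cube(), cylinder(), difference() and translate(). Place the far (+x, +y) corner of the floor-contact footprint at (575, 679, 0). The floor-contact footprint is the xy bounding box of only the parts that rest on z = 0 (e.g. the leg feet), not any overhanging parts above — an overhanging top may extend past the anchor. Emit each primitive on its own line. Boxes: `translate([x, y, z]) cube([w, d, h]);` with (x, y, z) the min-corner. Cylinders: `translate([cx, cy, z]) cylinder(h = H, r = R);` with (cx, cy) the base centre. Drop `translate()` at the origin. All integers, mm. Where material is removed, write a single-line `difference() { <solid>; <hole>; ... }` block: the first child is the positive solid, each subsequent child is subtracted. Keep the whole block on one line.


difference() { translate([466, 570, 0]) cylinder(h = 1825, r = 109); translate([466, 570, 0]) cylinder(h = 1825, r = 38); }


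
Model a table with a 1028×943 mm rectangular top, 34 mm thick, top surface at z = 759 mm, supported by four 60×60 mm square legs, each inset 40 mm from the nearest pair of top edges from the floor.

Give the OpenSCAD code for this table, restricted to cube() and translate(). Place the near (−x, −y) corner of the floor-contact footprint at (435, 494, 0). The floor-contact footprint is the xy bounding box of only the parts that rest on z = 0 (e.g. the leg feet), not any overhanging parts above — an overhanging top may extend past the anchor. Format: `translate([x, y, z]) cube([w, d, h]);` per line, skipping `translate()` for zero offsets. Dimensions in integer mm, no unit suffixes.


translate([395, 454, 725]) cube([1028, 943, 34]);
translate([435, 494, 0]) cube([60, 60, 725]);
translate([1323, 494, 0]) cube([60, 60, 725]);
translate([435, 1297, 0]) cube([60, 60, 725]);
translate([1323, 1297, 0]) cube([60, 60, 725]);


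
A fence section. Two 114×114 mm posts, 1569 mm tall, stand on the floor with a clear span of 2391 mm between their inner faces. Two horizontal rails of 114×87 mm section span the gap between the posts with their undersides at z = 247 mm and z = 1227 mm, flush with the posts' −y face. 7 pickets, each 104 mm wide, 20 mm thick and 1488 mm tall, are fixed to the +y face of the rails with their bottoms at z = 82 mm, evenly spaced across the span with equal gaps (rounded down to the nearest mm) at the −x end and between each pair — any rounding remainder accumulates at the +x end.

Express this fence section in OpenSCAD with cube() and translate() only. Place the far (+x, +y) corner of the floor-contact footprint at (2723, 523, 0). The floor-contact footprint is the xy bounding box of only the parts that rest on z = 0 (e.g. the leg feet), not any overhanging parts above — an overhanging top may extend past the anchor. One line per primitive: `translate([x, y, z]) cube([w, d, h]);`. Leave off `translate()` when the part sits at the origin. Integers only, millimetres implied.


translate([104, 409, 0]) cube([114, 114, 1569]);
translate([2609, 409, 0]) cube([114, 114, 1569]);
translate([218, 409, 247]) cube([2391, 114, 87]);
translate([218, 409, 1227]) cube([2391, 114, 87]);
translate([425, 523, 82]) cube([104, 20, 1488]);
translate([736, 523, 82]) cube([104, 20, 1488]);
translate([1047, 523, 82]) cube([104, 20, 1488]);
translate([1358, 523, 82]) cube([104, 20, 1488]);
translate([1669, 523, 82]) cube([104, 20, 1488]);
translate([1980, 523, 82]) cube([104, 20, 1488]);
translate([2291, 523, 82]) cube([104, 20, 1488]);


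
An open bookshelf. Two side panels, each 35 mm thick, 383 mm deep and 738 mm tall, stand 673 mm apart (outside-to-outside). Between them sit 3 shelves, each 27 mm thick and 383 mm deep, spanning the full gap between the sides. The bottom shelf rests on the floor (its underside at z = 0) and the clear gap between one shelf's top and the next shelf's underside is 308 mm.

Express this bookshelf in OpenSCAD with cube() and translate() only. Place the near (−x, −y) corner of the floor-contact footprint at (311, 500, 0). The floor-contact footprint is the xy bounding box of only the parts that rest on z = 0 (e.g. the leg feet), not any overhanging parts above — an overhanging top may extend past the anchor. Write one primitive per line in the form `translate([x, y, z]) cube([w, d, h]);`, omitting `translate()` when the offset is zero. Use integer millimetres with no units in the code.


translate([311, 500, 0]) cube([35, 383, 738]);
translate([949, 500, 0]) cube([35, 383, 738]);
translate([346, 500, 0]) cube([603, 383, 27]);
translate([346, 500, 335]) cube([603, 383, 27]);
translate([346, 500, 670]) cube([603, 383, 27]);


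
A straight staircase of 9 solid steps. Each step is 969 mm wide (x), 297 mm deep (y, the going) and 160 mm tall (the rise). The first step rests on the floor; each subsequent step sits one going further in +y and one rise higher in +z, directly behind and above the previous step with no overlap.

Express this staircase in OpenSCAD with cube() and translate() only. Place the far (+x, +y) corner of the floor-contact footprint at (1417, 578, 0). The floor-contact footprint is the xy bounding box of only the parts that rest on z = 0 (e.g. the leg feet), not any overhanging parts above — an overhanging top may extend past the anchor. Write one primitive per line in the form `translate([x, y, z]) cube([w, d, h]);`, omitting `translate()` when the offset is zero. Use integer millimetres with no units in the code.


translate([448, 281, 0]) cube([969, 297, 160]);
translate([448, 578, 160]) cube([969, 297, 160]);
translate([448, 875, 320]) cube([969, 297, 160]);
translate([448, 1172, 480]) cube([969, 297, 160]);
translate([448, 1469, 640]) cube([969, 297, 160]);
translate([448, 1766, 800]) cube([969, 297, 160]);
translate([448, 2063, 960]) cube([969, 297, 160]);
translate([448, 2360, 1120]) cube([969, 297, 160]);
translate([448, 2657, 1280]) cube([969, 297, 160]);


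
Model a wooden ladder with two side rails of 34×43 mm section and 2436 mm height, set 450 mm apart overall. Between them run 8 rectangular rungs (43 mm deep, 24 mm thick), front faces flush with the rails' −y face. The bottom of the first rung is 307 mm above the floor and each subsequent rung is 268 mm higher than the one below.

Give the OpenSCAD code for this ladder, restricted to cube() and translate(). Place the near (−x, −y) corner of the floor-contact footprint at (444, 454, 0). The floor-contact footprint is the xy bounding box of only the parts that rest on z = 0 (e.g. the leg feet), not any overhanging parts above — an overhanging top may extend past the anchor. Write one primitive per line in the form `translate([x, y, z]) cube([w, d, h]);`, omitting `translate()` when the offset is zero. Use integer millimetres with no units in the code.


translate([444, 454, 0]) cube([34, 43, 2436]);
translate([860, 454, 0]) cube([34, 43, 2436]);
translate([478, 454, 307]) cube([382, 43, 24]);
translate([478, 454, 575]) cube([382, 43, 24]);
translate([478, 454, 843]) cube([382, 43, 24]);
translate([478, 454, 1111]) cube([382, 43, 24]);
translate([478, 454, 1379]) cube([382, 43, 24]);
translate([478, 454, 1647]) cube([382, 43, 24]);
translate([478, 454, 1915]) cube([382, 43, 24]);
translate([478, 454, 2183]) cube([382, 43, 24]);


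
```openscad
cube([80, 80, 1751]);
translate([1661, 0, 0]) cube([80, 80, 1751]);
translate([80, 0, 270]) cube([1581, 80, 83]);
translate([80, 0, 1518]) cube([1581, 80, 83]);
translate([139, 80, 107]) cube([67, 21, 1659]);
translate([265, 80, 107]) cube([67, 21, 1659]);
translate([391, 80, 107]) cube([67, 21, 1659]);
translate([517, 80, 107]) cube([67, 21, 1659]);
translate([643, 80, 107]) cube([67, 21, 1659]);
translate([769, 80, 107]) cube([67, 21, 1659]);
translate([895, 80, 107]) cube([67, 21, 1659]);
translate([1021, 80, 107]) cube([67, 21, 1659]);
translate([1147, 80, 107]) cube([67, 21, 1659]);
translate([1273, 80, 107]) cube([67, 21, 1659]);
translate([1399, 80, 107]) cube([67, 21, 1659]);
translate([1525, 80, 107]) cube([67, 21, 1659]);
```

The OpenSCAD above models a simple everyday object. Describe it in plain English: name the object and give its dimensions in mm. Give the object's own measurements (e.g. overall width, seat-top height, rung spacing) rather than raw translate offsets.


A fence section. Two 80×80 mm posts, 1751 mm tall, stand on the floor with a clear span of 1581 mm between their inner faces. Two horizontal rails of 80×83 mm section span the gap between the posts with their undersides at z = 270 mm and z = 1518 mm, flush with the posts' −y face. 12 pickets, each 67 mm wide, 21 mm thick and 1659 mm tall, are fixed to the +y face of the rails with their bottoms at z = 107 mm, spaced across the span with a 59 mm gap after the −x post and between neighbouring pickets, with 69 mm left before the +x post.


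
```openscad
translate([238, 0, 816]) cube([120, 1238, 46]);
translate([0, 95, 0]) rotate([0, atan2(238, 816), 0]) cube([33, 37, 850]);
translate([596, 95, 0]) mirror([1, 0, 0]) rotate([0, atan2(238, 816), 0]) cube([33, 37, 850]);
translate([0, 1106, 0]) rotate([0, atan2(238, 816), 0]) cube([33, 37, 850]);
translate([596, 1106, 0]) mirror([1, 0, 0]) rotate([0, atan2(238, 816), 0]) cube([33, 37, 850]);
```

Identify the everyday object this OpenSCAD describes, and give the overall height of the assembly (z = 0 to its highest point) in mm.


A sawhorse. The overall height is 862 mm.

A beam across two mirrored pairs of raked legs — a sawhorse. The beam's underside is at z = 816 (matching the legs' vertical rise in atan2(238, 816)) and the beam is 46 mm tall, so its top is at 816 + 46 = 862 mm. The raked legs top out at the beam's underside, so that is the highest point.


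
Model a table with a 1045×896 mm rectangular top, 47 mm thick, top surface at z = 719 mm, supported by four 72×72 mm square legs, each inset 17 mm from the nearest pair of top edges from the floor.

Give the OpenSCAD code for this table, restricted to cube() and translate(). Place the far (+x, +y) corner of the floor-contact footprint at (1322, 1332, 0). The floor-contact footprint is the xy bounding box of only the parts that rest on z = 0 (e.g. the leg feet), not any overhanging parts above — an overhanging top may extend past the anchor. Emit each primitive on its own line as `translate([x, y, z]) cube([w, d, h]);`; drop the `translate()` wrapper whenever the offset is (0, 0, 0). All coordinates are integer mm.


translate([294, 453, 672]) cube([1045, 896, 47]);
translate([311, 470, 0]) cube([72, 72, 672]);
translate([1250, 470, 0]) cube([72, 72, 672]);
translate([311, 1260, 0]) cube([72, 72, 672]);
translate([1250, 1260, 0]) cube([72, 72, 672]);


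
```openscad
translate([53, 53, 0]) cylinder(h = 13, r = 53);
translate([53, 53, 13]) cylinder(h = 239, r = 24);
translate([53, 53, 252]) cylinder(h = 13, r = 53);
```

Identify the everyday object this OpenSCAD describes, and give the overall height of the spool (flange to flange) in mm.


A spool. The overall height is 265 mm.

Three coaxial cylinders, large–small–large — a spool. Two 13 mm flanges and a 239 mm core give 13 + 239 + 13 = 265 mm.


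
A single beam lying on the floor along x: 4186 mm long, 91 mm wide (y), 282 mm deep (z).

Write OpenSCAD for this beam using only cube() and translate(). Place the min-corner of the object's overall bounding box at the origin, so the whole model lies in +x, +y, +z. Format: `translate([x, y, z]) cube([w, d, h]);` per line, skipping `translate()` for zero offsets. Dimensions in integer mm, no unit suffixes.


cube([4186, 91, 282]);


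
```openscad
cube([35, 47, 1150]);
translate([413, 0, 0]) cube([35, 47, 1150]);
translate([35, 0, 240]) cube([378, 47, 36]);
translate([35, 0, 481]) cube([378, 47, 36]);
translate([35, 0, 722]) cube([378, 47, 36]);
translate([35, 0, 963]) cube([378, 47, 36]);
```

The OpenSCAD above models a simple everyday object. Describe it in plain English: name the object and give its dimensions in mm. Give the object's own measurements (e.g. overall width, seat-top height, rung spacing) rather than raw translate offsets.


A straight ladder. Two 35×47 mm vertical rails, 1150 mm tall, stand 448 mm apart (outside-to-outside) with their front faces coplanar on the −y side. 4 rungs, each 47 mm deep and 36 mm tall, span between the inner faces of the rails, front faces flush with the rails. The lowest rung's underside is at z = 240 mm and rungs are spaced 241 mm apart (underside to underside).


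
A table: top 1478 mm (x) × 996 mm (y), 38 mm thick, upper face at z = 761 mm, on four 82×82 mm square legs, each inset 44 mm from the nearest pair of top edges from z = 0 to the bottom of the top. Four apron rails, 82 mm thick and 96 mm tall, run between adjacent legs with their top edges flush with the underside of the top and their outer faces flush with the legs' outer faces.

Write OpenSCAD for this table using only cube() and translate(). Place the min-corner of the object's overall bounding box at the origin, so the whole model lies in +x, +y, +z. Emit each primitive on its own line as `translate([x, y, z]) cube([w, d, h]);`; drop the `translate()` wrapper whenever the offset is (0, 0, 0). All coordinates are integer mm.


translate([0, 0, 723]) cube([1478, 996, 38]);
translate([44, 44, 0]) cube([82, 82, 723]);
translate([1352, 44, 0]) cube([82, 82, 723]);
translate([44, 870, 0]) cube([82, 82, 723]);
translate([1352, 870, 0]) cube([82, 82, 723]);
translate([126, 44, 627]) cube([1226, 82, 96]);
translate([126, 870, 627]) cube([1226, 82, 96]);
translate([44, 126, 627]) cube([82, 744, 96]);
translate([1352, 126, 627]) cube([82, 744, 96]);


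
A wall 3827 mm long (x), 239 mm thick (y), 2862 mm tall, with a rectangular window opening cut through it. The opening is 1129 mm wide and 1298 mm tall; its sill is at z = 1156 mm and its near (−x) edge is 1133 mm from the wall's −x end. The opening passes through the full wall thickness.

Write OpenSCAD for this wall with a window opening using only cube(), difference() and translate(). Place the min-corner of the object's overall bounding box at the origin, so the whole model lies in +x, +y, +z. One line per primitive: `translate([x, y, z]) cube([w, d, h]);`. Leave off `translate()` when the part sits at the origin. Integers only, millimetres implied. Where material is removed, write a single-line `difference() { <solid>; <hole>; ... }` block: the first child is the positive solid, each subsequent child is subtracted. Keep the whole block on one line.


difference() { cube([3827, 239, 2862]); translate([1133, 0, 1156]) cube([1129, 239, 1298]); }


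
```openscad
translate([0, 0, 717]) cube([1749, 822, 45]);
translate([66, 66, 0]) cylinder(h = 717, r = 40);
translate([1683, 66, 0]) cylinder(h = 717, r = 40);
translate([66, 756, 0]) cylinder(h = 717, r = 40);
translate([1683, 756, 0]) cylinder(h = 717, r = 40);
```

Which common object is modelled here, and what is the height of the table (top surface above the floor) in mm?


A table. The table height is 762 mm.

A 1749×822×45 slab sits at z = 717 on four Ø80 mm round legs — a table. The top surface is at 717 + 45 = 762 mm.


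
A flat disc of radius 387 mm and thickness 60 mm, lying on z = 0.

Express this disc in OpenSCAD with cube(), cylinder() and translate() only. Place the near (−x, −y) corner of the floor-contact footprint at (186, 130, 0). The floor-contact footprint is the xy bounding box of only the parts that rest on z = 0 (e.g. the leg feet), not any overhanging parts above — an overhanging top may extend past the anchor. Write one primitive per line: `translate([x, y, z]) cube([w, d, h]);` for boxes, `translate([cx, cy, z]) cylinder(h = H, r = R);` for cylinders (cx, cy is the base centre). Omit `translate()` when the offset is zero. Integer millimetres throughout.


translate([573, 517, 0]) cylinder(h = 60, r = 387);


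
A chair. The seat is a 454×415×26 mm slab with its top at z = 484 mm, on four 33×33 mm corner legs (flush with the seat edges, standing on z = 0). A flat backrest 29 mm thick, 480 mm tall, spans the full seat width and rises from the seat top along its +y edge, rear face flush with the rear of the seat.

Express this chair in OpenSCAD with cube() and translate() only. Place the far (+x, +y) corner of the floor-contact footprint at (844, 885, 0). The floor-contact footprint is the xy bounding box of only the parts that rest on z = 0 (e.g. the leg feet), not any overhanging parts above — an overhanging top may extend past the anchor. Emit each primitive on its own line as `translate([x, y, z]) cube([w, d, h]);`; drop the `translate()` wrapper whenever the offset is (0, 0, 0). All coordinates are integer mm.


translate([390, 470, 458]) cube([454, 415, 26]);
translate([390, 470, 0]) cube([33, 33, 458]);
translate([811, 470, 0]) cube([33, 33, 458]);
translate([390, 852, 0]) cube([33, 33, 458]);
translate([811, 852, 0]) cube([33, 33, 458]);
translate([390, 856, 484]) cube([454, 29, 480]);


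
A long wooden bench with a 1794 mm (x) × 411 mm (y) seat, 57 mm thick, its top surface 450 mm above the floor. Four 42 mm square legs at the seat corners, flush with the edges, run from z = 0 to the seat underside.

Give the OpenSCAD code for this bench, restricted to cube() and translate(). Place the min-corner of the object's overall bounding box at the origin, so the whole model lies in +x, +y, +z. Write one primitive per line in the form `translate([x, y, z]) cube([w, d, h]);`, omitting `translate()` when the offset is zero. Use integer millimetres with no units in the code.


translate([0, 0, 393]) cube([1794, 411, 57]);
cube([42, 42, 393]);
translate([0, 369, 0]) cube([42, 42, 393]);
translate([1752, 0, 0]) cube([42, 42, 393]);
translate([1752, 369, 0]) cube([42, 42, 393]);


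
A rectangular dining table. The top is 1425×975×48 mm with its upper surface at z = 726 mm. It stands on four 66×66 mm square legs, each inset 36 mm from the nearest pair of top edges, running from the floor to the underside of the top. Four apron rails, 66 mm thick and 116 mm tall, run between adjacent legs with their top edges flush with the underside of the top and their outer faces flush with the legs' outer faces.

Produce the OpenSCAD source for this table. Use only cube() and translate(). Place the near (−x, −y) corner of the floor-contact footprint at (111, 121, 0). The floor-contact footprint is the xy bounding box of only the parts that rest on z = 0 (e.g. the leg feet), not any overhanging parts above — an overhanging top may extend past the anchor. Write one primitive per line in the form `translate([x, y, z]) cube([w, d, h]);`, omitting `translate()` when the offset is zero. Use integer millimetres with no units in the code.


translate([75, 85, 678]) cube([1425, 975, 48]);
translate([111, 121, 0]) cube([66, 66, 678]);
translate([1398, 121, 0]) cube([66, 66, 678]);
translate([111, 958, 0]) cube([66, 66, 678]);
translate([1398, 958, 0]) cube([66, 66, 678]);
translate([177, 121, 562]) cube([1221, 66, 116]);
translate([177, 958, 562]) cube([1221, 66, 116]);
translate([111, 187, 562]) cube([66, 771, 116]);
translate([1398, 187, 562]) cube([66, 771, 116]);


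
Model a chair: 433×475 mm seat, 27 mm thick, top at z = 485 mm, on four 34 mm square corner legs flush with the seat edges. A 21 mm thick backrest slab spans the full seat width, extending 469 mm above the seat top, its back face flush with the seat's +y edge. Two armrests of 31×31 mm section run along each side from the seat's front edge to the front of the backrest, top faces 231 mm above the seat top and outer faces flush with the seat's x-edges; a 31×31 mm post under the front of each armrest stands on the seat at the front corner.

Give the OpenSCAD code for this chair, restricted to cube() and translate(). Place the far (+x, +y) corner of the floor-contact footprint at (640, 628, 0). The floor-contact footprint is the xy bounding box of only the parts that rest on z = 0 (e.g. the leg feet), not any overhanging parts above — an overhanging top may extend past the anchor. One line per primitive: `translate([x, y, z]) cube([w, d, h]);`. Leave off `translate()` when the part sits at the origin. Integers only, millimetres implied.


// leg_h = 485 - 27 = 458
// arm post h = 231 - 31 = 200
translate([207, 153, 458]) cube([433, 475, 27]);
translate([207, 153, 0]) cube([34, 34, 458]);
translate([606, 153, 0]) cube([34, 34, 458]);
translate([207, 594, 0]) cube([34, 34, 458]);
translate([606, 594, 0]) cube([34, 34, 458]);
translate([207, 607, 485]) cube([433, 21, 469]);
translate([207, 153, 685]) cube([31, 454, 31]);
translate([609, 153, 685]) cube([31, 454, 31]);
translate([207, 153, 485]) cube([31, 31, 200]);
translate([609, 153, 485]) cube([31, 31, 200]);


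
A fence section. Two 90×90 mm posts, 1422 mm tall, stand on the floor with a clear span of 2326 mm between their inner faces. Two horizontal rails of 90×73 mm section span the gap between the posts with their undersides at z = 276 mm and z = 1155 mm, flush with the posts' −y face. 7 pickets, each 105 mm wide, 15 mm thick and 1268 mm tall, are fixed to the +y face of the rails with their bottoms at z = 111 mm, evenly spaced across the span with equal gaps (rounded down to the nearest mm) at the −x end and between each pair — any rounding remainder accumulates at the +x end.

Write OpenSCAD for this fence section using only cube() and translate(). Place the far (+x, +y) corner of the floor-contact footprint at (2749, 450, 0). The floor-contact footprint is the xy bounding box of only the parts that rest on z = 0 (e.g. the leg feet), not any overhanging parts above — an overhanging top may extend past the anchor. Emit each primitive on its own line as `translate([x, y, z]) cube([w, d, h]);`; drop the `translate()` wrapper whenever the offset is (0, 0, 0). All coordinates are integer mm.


translate([243, 360, 0]) cube([90, 90, 1422]);
translate([2659, 360, 0]) cube([90, 90, 1422]);
translate([333, 360, 276]) cube([2326, 90, 73]);
translate([333, 360, 1155]) cube([2326, 90, 73]);
translate([531, 450, 111]) cube([105, 15, 1268]);
translate([834, 450, 111]) cube([105, 15, 1268]);
translate([1137, 450, 111]) cube([105, 15, 1268]);
translate([1440, 450, 111]) cube([105, 15, 1268]);
translate([1743, 450, 111]) cube([105, 15, 1268]);
translate([2046, 450, 111]) cube([105, 15, 1268]);
translate([2349, 450, 111]) cube([105, 15, 1268]);


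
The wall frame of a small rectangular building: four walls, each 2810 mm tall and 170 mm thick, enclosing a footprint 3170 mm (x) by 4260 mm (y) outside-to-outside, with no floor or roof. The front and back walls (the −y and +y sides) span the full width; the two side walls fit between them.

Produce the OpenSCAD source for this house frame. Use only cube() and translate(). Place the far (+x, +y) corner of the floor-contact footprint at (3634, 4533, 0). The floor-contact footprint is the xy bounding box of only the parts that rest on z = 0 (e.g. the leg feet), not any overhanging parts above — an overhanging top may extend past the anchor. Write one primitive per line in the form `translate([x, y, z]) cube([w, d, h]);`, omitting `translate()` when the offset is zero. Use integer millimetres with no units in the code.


translate([464, 273, 0]) cube([3170, 170, 2810]);
translate([464, 4363, 0]) cube([3170, 170, 2810]);
translate([464, 443, 0]) cube([170, 3920, 2810]);
translate([3464, 443, 0]) cube([170, 3920, 2810]);


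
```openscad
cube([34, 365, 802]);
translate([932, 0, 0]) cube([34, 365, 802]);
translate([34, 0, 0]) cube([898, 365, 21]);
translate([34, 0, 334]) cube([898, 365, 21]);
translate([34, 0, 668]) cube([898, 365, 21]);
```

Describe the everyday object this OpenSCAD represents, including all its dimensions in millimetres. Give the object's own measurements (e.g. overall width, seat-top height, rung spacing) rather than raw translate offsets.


An open bookshelf. Two side panels, each 34 mm thick, 365 mm deep and 802 mm tall, stand 966 mm apart (outside-to-outside). Between them sit 3 shelves, each 21 mm thick and 365 mm deep, spanning the full gap between the sides. The bottom shelf rests on the floor (its underside at z = 0) and the clear gap between one shelf's top and the next shelf's underside is 313 mm.


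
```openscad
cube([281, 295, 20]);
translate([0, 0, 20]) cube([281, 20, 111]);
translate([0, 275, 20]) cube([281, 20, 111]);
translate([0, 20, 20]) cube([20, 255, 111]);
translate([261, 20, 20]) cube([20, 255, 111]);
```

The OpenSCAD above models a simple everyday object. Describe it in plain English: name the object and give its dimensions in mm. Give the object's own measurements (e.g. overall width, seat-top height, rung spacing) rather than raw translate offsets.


An open-topped rectangular box: outside dimensions 281×295×131 mm, with a uniform wall and base thickness of 20 mm. The base is a full 281×295 slab on the floor; four walls sit on top of the base. The front and back walls (the −y and +y sides) span the full width; the two side walls fit between them.


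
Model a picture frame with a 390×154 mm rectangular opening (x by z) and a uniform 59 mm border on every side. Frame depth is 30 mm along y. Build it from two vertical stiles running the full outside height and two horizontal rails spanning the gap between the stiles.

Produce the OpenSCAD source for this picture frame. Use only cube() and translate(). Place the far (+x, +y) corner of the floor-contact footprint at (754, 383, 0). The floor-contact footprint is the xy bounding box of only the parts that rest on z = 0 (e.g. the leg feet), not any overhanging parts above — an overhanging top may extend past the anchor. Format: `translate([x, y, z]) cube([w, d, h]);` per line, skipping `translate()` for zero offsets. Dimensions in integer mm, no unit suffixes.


translate([246, 353, 0]) cube([59, 30, 272]);
translate([695, 353, 0]) cube([59, 30, 272]);
translate([305, 353, 0]) cube([390, 30, 59]);
translate([305, 353, 213]) cube([390, 30, 59]);


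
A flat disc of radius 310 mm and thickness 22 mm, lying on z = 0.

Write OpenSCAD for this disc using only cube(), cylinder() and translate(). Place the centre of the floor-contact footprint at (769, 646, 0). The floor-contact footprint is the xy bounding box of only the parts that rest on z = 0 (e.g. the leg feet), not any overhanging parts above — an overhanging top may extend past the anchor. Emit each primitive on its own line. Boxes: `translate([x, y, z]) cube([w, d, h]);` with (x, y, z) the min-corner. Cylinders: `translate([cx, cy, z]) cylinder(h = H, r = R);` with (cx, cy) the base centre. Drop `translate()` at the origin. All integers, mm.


translate([769, 646, 0]) cylinder(h = 22, r = 310);


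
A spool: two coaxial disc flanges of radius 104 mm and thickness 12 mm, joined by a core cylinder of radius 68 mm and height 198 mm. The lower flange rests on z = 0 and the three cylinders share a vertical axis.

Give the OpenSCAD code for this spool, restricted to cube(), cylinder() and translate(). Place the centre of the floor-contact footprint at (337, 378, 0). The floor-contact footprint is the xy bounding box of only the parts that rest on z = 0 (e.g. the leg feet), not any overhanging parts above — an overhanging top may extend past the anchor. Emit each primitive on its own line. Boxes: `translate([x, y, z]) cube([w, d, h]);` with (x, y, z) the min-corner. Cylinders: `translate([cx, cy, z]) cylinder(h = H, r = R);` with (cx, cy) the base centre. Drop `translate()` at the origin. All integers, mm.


translate([337, 378, 0]) cylinder(h = 12, r = 104);
translate([337, 378, 12]) cylinder(h = 198, r = 68);
translate([337, 378, 210]) cylinder(h = 12, r = 104);
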